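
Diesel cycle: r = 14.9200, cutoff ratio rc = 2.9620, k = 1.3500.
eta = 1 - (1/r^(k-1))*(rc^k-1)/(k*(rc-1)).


r^(k-1) = 2.5752
rc^k = 4.3315
eta = 0.5116 = 51.1584%

51.1584%


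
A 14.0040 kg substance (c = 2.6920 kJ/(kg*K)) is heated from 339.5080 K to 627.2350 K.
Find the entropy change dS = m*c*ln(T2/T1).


T2/T1 = 1.8475
ln(T2/T1) = 0.6138
dS = 14.0040 * 2.6920 * 0.6138 = 23.1404 kJ/K

23.1404 kJ/K


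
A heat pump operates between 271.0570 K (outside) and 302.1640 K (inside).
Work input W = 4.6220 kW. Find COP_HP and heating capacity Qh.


COP = 302.1640 / 31.1070 = 9.7137
Qh = 9.7137 * 4.6220 = 44.8967 kW

COP = 9.7137, Qh = 44.8967 kW


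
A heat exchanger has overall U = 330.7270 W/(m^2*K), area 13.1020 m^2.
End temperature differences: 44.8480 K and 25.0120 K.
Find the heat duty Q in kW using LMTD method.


LMTD = 33.9702 K
Q = 330.7270 * 13.1020 * 33.9702 = 147199.2348 W = 147.1992 kW

147.1992 kW


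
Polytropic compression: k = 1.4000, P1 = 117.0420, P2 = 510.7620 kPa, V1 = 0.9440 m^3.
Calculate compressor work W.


(k-1)/k = 0.2857
(P2/P1)^exp = 1.5234
W = 3.5000 * 117.0420 * 0.9440 * (1.5234 - 1) = 202.4132 kJ

202.4132 kJ


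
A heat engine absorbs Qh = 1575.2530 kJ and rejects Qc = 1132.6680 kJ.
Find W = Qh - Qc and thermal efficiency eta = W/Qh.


W = 1575.2530 - 1132.6680 = 442.5850 kJ
eta = 442.5850 / 1575.2530 = 0.2810 = 28.0961%

W = 442.5850 kJ, eta = 28.0961%


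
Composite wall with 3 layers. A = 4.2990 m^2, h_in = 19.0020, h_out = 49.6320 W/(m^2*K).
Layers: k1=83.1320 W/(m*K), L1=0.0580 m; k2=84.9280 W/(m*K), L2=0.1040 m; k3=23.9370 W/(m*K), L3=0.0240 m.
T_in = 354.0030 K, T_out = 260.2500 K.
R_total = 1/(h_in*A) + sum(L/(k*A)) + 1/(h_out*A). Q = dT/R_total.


R_conv_in = 1/(19.0020*4.2990) = 0.0122
R_1 = 0.0580/(83.1320*4.2990) = 0.0002
R_2 = 0.1040/(84.9280*4.2990) = 0.0003
R_3 = 0.0240/(23.9370*4.2990) = 0.0002
R_conv_out = 1/(49.6320*4.2990) = 0.0047
R_total = 0.0176 K/W
Q = 93.7530 / 0.0176 = 5324.2844 W

R_total = 0.0176 K/W, Q = 5324.2844 W


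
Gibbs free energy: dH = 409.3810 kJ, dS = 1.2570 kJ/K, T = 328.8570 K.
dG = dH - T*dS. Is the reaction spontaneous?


T*dS = 328.8570 * 1.2570 = 413.3732 kJ
dG = 409.3810 - 413.3732 = -3.9922 kJ (spontaneous)

dG = -3.9922 kJ, spontaneous


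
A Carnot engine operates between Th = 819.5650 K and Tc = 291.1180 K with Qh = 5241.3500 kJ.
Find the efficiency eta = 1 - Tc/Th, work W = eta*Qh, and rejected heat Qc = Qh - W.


eta = 1 - 291.1180/819.5650 = 0.6448
W = 0.6448 * 5241.3500 = 3379.5680 kJ
Qc = 5241.3500 - 3379.5680 = 1861.7820 kJ

eta = 64.4790%, W = 3379.5680 kJ, Qc = 1861.7820 kJ


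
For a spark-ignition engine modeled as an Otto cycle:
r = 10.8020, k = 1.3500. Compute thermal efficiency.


r^(k-1) = 2.3000
eta = 1 - 1/2.3000 = 0.5652 = 56.5216%

56.5216%


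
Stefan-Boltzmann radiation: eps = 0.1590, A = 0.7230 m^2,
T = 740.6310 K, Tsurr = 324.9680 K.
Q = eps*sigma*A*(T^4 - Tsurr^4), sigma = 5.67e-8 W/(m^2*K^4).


T^4 = 3.0089e+11
Tsurr^4 = 1.1152e+10
Q = 0.1590 * 5.67e-8 * 0.7230 * 2.8974e+11 = 1888.5277 W

1888.5277 W


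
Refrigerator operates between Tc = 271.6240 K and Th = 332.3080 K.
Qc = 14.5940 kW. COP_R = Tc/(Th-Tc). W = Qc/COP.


COP = 271.6240 / 60.6840 = 4.4760
W = 14.5940 / 4.4760 = 3.2605 kW

COP = 4.4760, W = 3.2605 kW


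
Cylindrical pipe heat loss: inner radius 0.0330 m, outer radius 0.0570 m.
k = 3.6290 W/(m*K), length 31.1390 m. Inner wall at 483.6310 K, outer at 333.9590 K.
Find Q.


dT = 149.6720 K
ln(ro/ri) = 0.5465
Q = 2*pi*3.6290*31.1390*149.6720 / 0.5465 = 194440.6940 W

194440.6940 W


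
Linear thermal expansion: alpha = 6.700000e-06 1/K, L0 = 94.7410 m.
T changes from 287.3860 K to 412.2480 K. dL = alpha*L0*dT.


dT = 124.8620 K
dL = 6.700000e-06 * 94.7410 * 124.8620 = 0.079258 m
L_final = 94.820258 m

dL = 0.079258 m


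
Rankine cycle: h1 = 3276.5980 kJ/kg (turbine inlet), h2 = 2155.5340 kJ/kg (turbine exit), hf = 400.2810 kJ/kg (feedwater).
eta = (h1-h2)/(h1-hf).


W = 1121.0640 kJ/kg
Q_in = 2876.3170 kJ/kg
eta = 0.3898 = 38.9757%

eta = 38.9757%


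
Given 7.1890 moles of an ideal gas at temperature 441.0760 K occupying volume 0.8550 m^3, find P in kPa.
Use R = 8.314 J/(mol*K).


P = nRT/V = 7.1890 * 8.314 * 441.0760 / 0.8550
= 26362.8241 / 0.8550 = 30833.7123 Pa = 30.8337 kPa

30.8337 kPa


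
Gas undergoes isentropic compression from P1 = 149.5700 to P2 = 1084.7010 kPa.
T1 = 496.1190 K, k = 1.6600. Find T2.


(k-1)/k = 0.3976
(P2/P1)^exp = 2.1984
T2 = 496.1190 * 2.1984 = 1090.6833 K

1090.6833 K


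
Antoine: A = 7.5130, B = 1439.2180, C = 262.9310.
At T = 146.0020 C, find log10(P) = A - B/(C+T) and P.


C+T = 408.9330
B/(C+T) = 3.5194
log10(P) = 7.5130 - 3.5194 = 3.9936
P = 10^3.9936 = 9852.6499 mmHg

9852.6499 mmHg


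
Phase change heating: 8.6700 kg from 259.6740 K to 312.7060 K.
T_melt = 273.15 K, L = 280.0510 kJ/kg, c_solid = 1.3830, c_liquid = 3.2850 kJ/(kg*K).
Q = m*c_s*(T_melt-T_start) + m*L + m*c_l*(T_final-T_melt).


Q1 (sensible, solid) = 8.6700 * 1.3830 * 13.4760 = 161.5855 kJ
Q2 (latent) = 8.6700 * 280.0510 = 2428.0422 kJ
Q3 (sensible, liquid) = 8.6700 * 3.2850 * 39.5560 = 1126.5925 kJ
Q_total = 3716.2201 kJ

3716.2201 kJ


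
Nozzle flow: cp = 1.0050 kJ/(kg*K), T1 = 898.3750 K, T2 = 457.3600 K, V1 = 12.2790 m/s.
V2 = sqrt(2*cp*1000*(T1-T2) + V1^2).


dT = 441.0150 K
2*cp*1000*dT = 886440.1500
V1^2 = 150.7738
V2 = sqrt(886590.9238) = 941.5896 m/s

941.5896 m/s


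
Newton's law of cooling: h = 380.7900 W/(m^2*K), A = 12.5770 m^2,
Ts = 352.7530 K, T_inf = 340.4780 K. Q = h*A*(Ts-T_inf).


dT = 12.2750 K
Q = 380.7900 * 12.5770 * 12.2750 = 58787.3788 W

58787.3788 W


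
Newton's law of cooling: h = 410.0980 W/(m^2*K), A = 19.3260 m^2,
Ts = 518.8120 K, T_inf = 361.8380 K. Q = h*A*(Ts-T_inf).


dT = 156.9740 K
Q = 410.0980 * 19.3260 * 156.9740 = 1244105.9054 W

1244105.9054 W


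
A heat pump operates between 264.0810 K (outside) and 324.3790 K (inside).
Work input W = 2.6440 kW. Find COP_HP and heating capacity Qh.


COP = 324.3790 / 60.2980 = 5.3796
Qh = 5.3796 * 2.6440 = 14.2237 kW

COP = 5.3796, Qh = 14.2237 kW


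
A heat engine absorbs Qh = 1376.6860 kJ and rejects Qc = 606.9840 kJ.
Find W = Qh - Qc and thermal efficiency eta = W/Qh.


W = 1376.6860 - 606.9840 = 769.7020 kJ
eta = 769.7020 / 1376.6860 = 0.5591 = 55.9098%

W = 769.7020 kJ, eta = 55.9098%


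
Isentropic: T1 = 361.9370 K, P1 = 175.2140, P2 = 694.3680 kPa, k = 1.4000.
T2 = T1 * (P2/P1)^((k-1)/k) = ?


(k-1)/k = 0.2857
(P2/P1)^exp = 1.4821
T2 = 361.9370 * 1.4821 = 536.4090 K

536.4090 K


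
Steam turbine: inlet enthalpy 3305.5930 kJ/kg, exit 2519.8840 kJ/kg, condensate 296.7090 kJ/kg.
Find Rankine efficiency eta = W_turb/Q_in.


W = 785.7090 kJ/kg
Q_in = 3008.8840 kJ/kg
eta = 0.2611 = 26.1130%

eta = 26.1130%


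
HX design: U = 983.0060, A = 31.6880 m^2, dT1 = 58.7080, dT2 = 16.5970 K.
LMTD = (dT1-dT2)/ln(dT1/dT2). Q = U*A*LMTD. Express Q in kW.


LMTD = 33.3327 K
Q = 983.0060 * 31.6880 * 33.3327 = 1038296.7069 W = 1038.2967 kW

1038.2967 kW


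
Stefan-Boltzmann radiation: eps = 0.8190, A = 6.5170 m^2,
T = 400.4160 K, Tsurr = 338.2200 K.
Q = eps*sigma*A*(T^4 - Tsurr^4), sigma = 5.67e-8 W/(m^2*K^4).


T^4 = 2.5707e+10
Tsurr^4 = 1.3086e+10
Q = 0.8190 * 5.67e-8 * 6.5170 * 1.2621e+10 = 3819.5039 W

3819.5039 W


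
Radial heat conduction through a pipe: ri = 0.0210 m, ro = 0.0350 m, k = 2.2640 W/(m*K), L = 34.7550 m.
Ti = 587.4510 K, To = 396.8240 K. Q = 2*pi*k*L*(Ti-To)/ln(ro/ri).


dT = 190.6270 K
ln(ro/ri) = 0.5108
Q = 2*pi*2.2640*34.7550*190.6270 / 0.5108 = 184495.3068 W

184495.3068 W


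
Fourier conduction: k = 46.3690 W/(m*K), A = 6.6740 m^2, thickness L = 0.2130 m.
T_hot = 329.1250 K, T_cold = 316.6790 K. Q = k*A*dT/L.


dT = 12.4460 K
Q = 46.3690 * 6.6740 * 12.4460 / 0.2130 = 18082.7353 W

18082.7353 W


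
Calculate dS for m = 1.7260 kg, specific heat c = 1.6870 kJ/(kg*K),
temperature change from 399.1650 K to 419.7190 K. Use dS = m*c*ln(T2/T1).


T2/T1 = 1.0515
ln(T2/T1) = 0.0502
dS = 1.7260 * 1.6870 * 0.0502 = 0.1462 kJ/K

0.1462 kJ/K


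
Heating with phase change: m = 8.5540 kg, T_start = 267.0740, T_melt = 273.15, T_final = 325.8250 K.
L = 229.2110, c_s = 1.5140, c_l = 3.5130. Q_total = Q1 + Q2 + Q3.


Q1 (sensible, solid) = 8.5540 * 1.5140 * 6.0760 = 78.6888 kJ
Q2 (latent) = 8.5540 * 229.2110 = 1960.6709 kJ
Q3 (sensible, liquid) = 8.5540 * 3.5130 * 52.6750 = 1582.8944 kJ
Q_total = 3622.2541 kJ

3622.2541 kJ


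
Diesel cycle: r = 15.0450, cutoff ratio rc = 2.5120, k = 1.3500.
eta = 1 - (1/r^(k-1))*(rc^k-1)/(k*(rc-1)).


r^(k-1) = 2.5828
rc^k = 3.4676
eta = 0.5319 = 53.1943%

53.1943%


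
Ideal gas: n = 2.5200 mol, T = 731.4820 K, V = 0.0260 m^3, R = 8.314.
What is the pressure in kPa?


P = nRT/V = 2.5200 * 8.314 * 731.4820 / 0.0260
= 15325.4842 / 0.0260 = 589441.6999 Pa = 589.4417 kPa

589.4417 kPa


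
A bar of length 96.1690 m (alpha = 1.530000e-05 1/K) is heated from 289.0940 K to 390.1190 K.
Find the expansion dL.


dT = 101.0250 K
dL = 1.530000e-05 * 96.1690 * 101.0250 = 0.148647 m
L_final = 96.317647 m

dL = 0.148647 m


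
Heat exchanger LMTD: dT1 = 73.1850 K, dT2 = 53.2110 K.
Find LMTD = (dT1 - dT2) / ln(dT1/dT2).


dT1/dT2 = 1.3754
ln(dT1/dT2) = 0.3187
LMTD = 19.9740 / 0.3187 = 62.6684 K

62.6684 K


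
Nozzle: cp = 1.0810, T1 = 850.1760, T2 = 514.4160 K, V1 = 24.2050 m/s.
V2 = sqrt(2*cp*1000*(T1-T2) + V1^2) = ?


dT = 335.7600 K
2*cp*1000*dT = 725913.1200
V1^2 = 585.8820
V2 = sqrt(726499.0020) = 852.3491 m/s

852.3491 m/s


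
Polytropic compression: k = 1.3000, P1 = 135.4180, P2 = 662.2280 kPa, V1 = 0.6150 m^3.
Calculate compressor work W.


(k-1)/k = 0.2308
(P2/P1)^exp = 1.4424
W = 4.3333 * 135.4180 * 0.6150 * (1.4424 - 1) = 159.6461 kJ

159.6461 kJ


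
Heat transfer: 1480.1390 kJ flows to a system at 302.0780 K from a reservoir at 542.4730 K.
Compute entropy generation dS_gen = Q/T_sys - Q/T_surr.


dS_sys = 1480.1390/302.0780 = 4.8999 kJ/K
dS_surr = -1480.1390/542.4730 = -2.7285 kJ/K
dS_gen = 4.8999 - 2.7285 = 2.1714 kJ/K (irreversible)

dS_gen = 2.1714 kJ/K, irreversible


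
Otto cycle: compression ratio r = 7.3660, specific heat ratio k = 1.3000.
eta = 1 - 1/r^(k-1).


r^(k-1) = 1.8204
eta = 1 - 1/1.8204 = 0.4507 = 45.0674%

45.0674%


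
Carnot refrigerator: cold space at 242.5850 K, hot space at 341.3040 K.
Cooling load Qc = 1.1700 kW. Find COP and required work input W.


COP = 242.5850 / 98.7190 = 2.4573
W = 1.1700 / 2.4573 = 0.4761 kW

COP = 2.4573, W = 0.4761 kW


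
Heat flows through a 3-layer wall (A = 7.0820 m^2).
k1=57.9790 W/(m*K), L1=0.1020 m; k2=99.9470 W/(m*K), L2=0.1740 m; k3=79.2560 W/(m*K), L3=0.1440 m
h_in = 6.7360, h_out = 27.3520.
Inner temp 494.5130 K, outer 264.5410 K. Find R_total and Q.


R_conv_in = 1/(6.7360*7.0820) = 0.0210
R_1 = 0.1020/(57.9790*7.0820) = 0.0002
R_2 = 0.1740/(99.9470*7.0820) = 0.0002
R_3 = 0.1440/(79.2560*7.0820) = 0.0003
R_conv_out = 1/(27.3520*7.0820) = 0.0052
R_total = 0.0269 K/W
Q = 229.9720 / 0.0269 = 8556.8827 W

R_total = 0.0269 K/W, Q = 8556.8827 W


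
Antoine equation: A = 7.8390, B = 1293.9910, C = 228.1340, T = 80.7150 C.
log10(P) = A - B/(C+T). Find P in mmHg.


C+T = 308.8490
B/(C+T) = 4.1897
log10(P) = 7.8390 - 4.1897 = 3.6493
P = 10^3.6493 = 4459.4311 mmHg

4459.4311 mmHg


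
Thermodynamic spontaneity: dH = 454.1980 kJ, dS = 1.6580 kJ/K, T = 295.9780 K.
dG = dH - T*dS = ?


T*dS = 295.9780 * 1.6580 = 490.7315 kJ
dG = 454.1980 - 490.7315 = -36.5335 kJ (spontaneous)

dG = -36.5335 kJ, spontaneous


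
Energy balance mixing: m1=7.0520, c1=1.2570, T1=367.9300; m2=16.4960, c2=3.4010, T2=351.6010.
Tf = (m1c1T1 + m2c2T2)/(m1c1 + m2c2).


num = 22987.2998
den = 64.9673
Tf = 353.8290 K

353.8290 K


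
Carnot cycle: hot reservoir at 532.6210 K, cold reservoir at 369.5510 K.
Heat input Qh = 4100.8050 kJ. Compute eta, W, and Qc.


eta = 1 - 369.5510/532.6210 = 0.3062
W = 0.3062 * 4100.8050 = 1255.5237 kJ
Qc = 4100.8050 - 1255.5237 = 2845.2813 kJ

eta = 30.6165%, W = 1255.5237 kJ, Qc = 2845.2813 kJ


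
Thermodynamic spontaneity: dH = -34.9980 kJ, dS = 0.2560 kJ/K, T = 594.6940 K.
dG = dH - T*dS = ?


T*dS = 594.6940 * 0.2560 = 152.2417 kJ
dG = -34.9980 - 152.2417 = -187.2397 kJ (spontaneous)

dG = -187.2397 kJ, spontaneous


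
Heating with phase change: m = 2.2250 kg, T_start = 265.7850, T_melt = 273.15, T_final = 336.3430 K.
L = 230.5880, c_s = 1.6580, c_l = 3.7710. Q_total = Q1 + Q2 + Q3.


Q1 (sensible, solid) = 2.2250 * 1.6580 * 7.3650 = 27.1699 kJ
Q2 (latent) = 2.2250 * 230.5880 = 513.0583 kJ
Q3 (sensible, liquid) = 2.2250 * 3.7710 * 63.1930 = 530.2193 kJ
Q_total = 1070.4474 kJ

1070.4474 kJ


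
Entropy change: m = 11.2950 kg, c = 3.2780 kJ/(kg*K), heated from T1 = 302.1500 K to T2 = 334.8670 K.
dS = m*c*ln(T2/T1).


T2/T1 = 1.1083
ln(T2/T1) = 0.1028
dS = 11.2950 * 3.2780 * 0.1028 = 3.8065 kJ/K

3.8065 kJ/K


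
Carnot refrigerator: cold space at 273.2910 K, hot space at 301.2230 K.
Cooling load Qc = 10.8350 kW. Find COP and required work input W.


COP = 273.2910 / 27.9320 = 9.7842
W = 10.8350 / 9.7842 = 1.1074 kW

COP = 9.7842, W = 1.1074 kW


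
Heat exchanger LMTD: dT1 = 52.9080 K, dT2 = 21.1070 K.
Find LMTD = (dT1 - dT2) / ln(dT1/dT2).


dT1/dT2 = 2.5067
ln(dT1/dT2) = 0.9189
LMTD = 31.8010 / 0.9189 = 34.6058 K

34.6058 K


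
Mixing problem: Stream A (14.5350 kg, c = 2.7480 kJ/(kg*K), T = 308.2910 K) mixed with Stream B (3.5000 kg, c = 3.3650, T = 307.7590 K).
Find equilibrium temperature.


num = 15938.4462
den = 51.7197
Tf = 308.1699 K

308.1699 K


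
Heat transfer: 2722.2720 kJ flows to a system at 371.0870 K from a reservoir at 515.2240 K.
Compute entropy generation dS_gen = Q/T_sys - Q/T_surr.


dS_sys = 2722.2720/371.0870 = 7.3359 kJ/K
dS_surr = -2722.2720/515.2240 = -5.2837 kJ/K
dS_gen = 7.3359 - 5.2837 = 2.0523 kJ/K (irreversible)

dS_gen = 2.0523 kJ/K, irreversible


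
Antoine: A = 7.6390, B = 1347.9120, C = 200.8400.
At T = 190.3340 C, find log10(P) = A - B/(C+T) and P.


C+T = 391.1740
B/(C+T) = 3.4458
log10(P) = 7.6390 - 3.4458 = 4.1932
P = 10^4.1932 = 15602.2834 mmHg

15602.2834 mmHg


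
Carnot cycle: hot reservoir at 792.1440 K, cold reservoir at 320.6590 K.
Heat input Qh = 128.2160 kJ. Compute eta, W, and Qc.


eta = 1 - 320.6590/792.1440 = 0.5952
W = 0.5952 * 128.2160 = 76.3143 kJ
Qc = 128.2160 - 76.3143 = 51.9017 kJ

eta = 59.5201%, W = 76.3143 kJ, Qc = 51.9017 kJ


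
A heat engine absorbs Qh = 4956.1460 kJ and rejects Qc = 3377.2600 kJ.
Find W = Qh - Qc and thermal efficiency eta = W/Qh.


W = 4956.1460 - 3377.2600 = 1578.8860 kJ
eta = 1578.8860 / 4956.1460 = 0.3186 = 31.8571%

W = 1578.8860 kJ, eta = 31.8571%


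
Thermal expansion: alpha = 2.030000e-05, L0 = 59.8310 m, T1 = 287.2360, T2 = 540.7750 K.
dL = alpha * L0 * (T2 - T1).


dT = 253.5390 K
dL = 2.030000e-05 * 59.8310 * 253.5390 = 0.307941 m
L_final = 60.138941 m

dL = 0.307941 m


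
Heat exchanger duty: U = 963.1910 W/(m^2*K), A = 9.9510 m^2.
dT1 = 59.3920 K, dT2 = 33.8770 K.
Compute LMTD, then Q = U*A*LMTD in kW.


LMTD = 45.4470 K
Q = 963.1910 * 9.9510 * 45.4470 = 435596.4631 W = 435.5965 kW

435.5965 kW


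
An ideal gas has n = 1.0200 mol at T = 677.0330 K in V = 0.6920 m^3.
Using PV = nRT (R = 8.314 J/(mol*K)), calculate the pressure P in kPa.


P = nRT/V = 1.0200 * 8.314 * 677.0330 / 0.6920
= 5741.4294 / 0.6920 = 8296.8633 Pa = 8.2969 kPa

8.2969 kPa


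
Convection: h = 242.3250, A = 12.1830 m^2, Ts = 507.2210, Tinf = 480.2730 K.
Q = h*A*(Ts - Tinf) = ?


dT = 26.9480 K
Q = 242.3250 * 12.1830 * 26.9480 = 79557.1111 W

79557.1111 W


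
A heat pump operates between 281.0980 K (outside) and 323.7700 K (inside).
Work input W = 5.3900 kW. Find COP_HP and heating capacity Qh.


COP = 323.7700 / 42.6720 = 7.5874
Qh = 7.5874 * 5.3900 = 40.8961 kW

COP = 7.5874, Qh = 40.8961 kW


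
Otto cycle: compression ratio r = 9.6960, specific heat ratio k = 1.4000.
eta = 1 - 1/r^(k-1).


r^(k-1) = 2.4811
eta = 1 - 1/2.4811 = 0.5969 = 59.6946%

59.6946%


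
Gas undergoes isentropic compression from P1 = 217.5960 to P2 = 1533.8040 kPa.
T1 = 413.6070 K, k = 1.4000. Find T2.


(k-1)/k = 0.2857
(P2/P1)^exp = 1.7471
T2 = 413.6070 * 1.7471 = 722.6160 K

722.6160 K


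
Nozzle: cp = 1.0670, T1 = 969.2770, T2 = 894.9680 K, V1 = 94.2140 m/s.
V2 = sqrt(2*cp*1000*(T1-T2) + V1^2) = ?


dT = 74.3090 K
2*cp*1000*dT = 158575.4060
V1^2 = 8876.2778
V2 = sqrt(167451.6838) = 409.2086 m/s

409.2086 m/s


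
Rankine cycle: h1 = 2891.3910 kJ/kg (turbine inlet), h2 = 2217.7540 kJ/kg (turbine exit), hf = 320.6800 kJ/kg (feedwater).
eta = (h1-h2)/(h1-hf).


W = 673.6370 kJ/kg
Q_in = 2570.7110 kJ/kg
eta = 0.2620 = 26.2043%

eta = 26.2043%


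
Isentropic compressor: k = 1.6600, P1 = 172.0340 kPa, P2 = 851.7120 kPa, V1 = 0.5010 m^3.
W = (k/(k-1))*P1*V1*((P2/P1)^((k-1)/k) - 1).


(k-1)/k = 0.3976
(P2/P1)^exp = 1.8888
W = 2.5152 * 172.0340 * 0.5010 * (1.8888 - 1) = 192.6835 kJ

192.6835 kJ


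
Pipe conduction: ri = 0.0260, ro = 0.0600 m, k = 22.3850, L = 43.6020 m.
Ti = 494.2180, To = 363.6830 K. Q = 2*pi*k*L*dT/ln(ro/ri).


dT = 130.5350 K
ln(ro/ri) = 0.8362
Q = 2*pi*22.3850*43.6020*130.5350 / 0.8362 = 957271.7584 W

957271.7584 W


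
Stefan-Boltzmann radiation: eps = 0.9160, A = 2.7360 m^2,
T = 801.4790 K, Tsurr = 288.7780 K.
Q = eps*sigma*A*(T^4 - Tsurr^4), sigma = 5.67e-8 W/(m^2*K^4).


T^4 = 4.1264e+11
Tsurr^4 = 6.9543e+09
Q = 0.9160 * 5.67e-8 * 2.7360 * 4.0568e+11 = 57647.6347 W

57647.6347 W


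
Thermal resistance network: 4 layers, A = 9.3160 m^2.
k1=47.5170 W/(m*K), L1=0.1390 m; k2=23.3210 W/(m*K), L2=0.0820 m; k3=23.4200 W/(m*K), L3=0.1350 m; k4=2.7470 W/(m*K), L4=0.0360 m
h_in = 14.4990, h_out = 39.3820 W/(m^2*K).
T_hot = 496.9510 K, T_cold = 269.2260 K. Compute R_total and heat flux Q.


R_conv_in = 1/(14.4990*9.3160) = 0.0074
R_1 = 0.1390/(47.5170*9.3160) = 0.0003
R_2 = 0.0820/(23.3210*9.3160) = 0.0004
R_3 = 0.1350/(23.4200*9.3160) = 0.0006
R_4 = 0.0360/(2.7470*9.3160) = 0.0014
R_conv_out = 1/(39.3820*9.3160) = 0.0027
R_total = 0.0128 K/W
Q = 227.7250 / 0.0128 = 17727.2827 W

R_total = 0.0128 K/W, Q = 17727.2827 W


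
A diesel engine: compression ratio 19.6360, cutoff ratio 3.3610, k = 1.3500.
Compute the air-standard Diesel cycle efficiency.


r^(k-1) = 2.8351
rc^k = 5.1373
eta = 0.5422 = 54.2158%

54.2158%


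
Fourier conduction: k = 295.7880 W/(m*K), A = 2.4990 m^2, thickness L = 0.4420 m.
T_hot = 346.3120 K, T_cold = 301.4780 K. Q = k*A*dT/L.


dT = 44.8340 K
Q = 295.7880 * 2.4990 * 44.8340 / 0.4420 = 74977.6847 W

74977.6847 W


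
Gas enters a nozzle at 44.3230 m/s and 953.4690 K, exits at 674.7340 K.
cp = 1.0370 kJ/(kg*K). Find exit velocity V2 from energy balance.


dT = 278.7350 K
2*cp*1000*dT = 578096.3900
V1^2 = 1964.5283
V2 = sqrt(580060.9183) = 761.6173 m/s

761.6173 m/s


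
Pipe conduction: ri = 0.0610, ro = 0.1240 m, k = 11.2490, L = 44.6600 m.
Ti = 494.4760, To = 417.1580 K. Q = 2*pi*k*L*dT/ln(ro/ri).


dT = 77.3180 K
ln(ro/ri) = 0.7094
Q = 2*pi*11.2490*44.6600*77.3180 / 0.7094 = 344030.7138 W

344030.7138 W


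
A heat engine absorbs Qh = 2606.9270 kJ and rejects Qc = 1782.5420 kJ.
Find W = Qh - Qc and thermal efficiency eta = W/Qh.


W = 2606.9270 - 1782.5420 = 824.3850 kJ
eta = 824.3850 / 2606.9270 = 0.3162 = 31.6229%

W = 824.3850 kJ, eta = 31.6229%


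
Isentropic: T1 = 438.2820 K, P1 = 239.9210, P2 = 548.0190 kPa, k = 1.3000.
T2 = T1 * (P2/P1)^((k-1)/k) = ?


(k-1)/k = 0.2308
(P2/P1)^exp = 1.2100
T2 = 438.2820 * 1.2100 = 530.3186 K

530.3186 K


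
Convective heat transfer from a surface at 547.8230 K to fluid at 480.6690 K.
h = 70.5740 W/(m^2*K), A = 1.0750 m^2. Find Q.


dT = 67.1540 K
Q = 70.5740 * 1.0750 * 67.1540 = 5094.7759 W

5094.7759 W


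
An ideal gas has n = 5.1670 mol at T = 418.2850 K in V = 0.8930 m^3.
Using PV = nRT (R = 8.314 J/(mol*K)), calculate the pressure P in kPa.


P = nRT/V = 5.1670 * 8.314 * 418.2850 / 0.8930
= 17968.8702 / 0.8930 = 20121.9152 Pa = 20.1219 kPa

20.1219 kPa


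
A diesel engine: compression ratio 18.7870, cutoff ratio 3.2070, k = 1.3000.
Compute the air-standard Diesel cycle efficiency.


r^(k-1) = 2.4108
rc^k = 4.5491
eta = 0.4869 = 48.6879%

48.6879%


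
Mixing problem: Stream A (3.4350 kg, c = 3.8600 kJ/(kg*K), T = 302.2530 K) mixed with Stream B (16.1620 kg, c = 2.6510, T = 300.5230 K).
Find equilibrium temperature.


num = 16883.6495
den = 56.1046
Tf = 300.9318 K

300.9318 K


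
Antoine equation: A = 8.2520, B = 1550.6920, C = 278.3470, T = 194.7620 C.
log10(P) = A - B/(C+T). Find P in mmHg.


C+T = 473.1090
B/(C+T) = 3.2777
log10(P) = 8.2520 - 3.2777 = 4.9743
P = 10^4.9743 = 94262.0137 mmHg

94262.0137 mmHg


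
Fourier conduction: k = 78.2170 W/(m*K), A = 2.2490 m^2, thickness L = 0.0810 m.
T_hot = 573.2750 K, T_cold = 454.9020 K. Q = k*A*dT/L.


dT = 118.3730 K
Q = 78.2170 * 2.2490 * 118.3730 / 0.0810 = 257074.0535 W

257074.0535 W


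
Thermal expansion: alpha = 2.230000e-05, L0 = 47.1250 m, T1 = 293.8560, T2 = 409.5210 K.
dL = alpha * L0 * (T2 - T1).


dT = 115.6650 K
dL = 2.230000e-05 * 47.1250 * 115.6650 = 0.121551 m
L_final = 47.246551 m

dL = 0.121551 m


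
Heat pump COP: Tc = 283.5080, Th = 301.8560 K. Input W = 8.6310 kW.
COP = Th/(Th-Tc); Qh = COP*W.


COP = 301.8560 / 18.3480 = 16.4517
Qh = 16.4517 * 8.6310 = 141.9947 kW

COP = 16.4517, Qh = 141.9947 kW


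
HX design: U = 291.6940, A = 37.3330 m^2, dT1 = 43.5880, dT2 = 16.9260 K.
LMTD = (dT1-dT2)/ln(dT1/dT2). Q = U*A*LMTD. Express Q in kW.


LMTD = 28.1860 K
Q = 291.6940 * 37.3330 * 28.1860 = 306940.1212 W = 306.9401 kW

306.9401 kW


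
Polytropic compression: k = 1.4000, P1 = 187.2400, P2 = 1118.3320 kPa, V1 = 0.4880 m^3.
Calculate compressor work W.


(k-1)/k = 0.2857
(P2/P1)^exp = 1.6663
W = 3.5000 * 187.2400 * 0.4880 * (1.6663 - 1) = 213.0993 kJ

213.0993 kJ


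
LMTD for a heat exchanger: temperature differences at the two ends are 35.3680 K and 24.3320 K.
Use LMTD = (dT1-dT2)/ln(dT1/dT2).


dT1/dT2 = 1.4536
ln(dT1/dT2) = 0.3740
LMTD = 11.0360 / 0.3740 = 29.5068 K

29.5068 K


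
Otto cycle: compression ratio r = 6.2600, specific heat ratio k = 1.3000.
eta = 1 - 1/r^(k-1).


r^(k-1) = 1.7337
eta = 1 - 1/1.7337 = 0.4232 = 42.3197%

42.3197%


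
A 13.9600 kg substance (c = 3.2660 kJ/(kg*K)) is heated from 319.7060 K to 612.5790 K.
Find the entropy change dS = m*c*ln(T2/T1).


T2/T1 = 1.9161
ln(T2/T1) = 0.6503
dS = 13.9600 * 3.2660 * 0.6503 = 29.6483 kJ/K

29.6483 kJ/K


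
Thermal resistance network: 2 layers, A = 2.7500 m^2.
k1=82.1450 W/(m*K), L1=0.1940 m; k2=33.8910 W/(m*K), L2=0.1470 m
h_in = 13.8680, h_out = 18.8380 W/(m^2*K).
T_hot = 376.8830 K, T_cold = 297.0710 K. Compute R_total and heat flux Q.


R_conv_in = 1/(13.8680*2.7500) = 0.0262
R_1 = 0.1940/(82.1450*2.7500) = 0.0009
R_2 = 0.1470/(33.8910*2.7500) = 0.0016
R_conv_out = 1/(18.8380*2.7500) = 0.0193
R_total = 0.0480 K/W
Q = 79.8120 / 0.0480 = 1664.1146 W

R_total = 0.0480 K/W, Q = 1664.1146 W


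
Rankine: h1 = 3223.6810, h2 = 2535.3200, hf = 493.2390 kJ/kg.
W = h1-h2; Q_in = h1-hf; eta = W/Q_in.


W = 688.3610 kJ/kg
Q_in = 2730.4420 kJ/kg
eta = 0.2521 = 25.2106%

eta = 25.2106%


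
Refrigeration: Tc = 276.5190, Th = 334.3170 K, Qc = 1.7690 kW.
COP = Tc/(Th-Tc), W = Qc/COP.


COP = 276.5190 / 57.7980 = 4.7842
W = 1.7690 / 4.7842 = 0.3698 kW

COP = 4.7842, W = 0.3698 kW


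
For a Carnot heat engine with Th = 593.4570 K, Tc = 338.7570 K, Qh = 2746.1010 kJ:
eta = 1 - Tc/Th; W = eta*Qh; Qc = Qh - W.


eta = 1 - 338.7570/593.4570 = 0.4292
W = 0.4292 * 2746.1010 = 1178.5722 kJ
Qc = 2746.1010 - 1178.5722 = 1567.5288 kJ

eta = 42.9180%, W = 1178.5722 kJ, Qc = 1567.5288 kJ


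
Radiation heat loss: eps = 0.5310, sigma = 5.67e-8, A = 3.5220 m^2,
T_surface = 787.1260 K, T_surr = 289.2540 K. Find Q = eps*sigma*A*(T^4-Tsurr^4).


T^4 = 3.8386e+11
Tsurr^4 = 7.0003e+09
Q = 0.5310 * 5.67e-8 * 3.5220 * 3.7686e+11 = 39962.3358 W

39962.3358 W


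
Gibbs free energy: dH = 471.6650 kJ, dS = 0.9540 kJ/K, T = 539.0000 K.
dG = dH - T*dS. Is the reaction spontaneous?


T*dS = 539.0000 * 0.9540 = 514.2060 kJ
dG = 471.6650 - 514.2060 = -42.5410 kJ (spontaneous)

dG = -42.5410 kJ, spontaneous


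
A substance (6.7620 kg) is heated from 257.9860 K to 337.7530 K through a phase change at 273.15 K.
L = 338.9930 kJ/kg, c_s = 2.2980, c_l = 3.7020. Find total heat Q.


Q1 (sensible, solid) = 6.7620 * 2.2980 * 15.1640 = 235.6345 kJ
Q2 (latent) = 6.7620 * 338.9930 = 2292.2707 kJ
Q3 (sensible, liquid) = 6.7620 * 3.7020 * 64.6030 = 1617.2020 kJ
Q_total = 4145.1072 kJ

4145.1072 kJ


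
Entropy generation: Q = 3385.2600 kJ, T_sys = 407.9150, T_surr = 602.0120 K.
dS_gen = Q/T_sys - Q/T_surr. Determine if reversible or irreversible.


dS_sys = 3385.2600/407.9150 = 8.2989 kJ/K
dS_surr = -3385.2600/602.0120 = -5.6232 kJ/K
dS_gen = 8.2989 - 5.6232 = 2.6757 kJ/K (irreversible)

dS_gen = 2.6757 kJ/K, irreversible


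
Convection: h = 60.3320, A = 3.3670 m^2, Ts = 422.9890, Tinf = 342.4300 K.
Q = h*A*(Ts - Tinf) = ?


dT = 80.5590 K
Q = 60.3320 * 3.3670 * 80.5590 = 16364.5816 W

16364.5816 W


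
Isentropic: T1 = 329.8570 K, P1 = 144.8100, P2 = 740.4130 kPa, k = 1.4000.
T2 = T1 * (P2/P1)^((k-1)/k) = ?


(k-1)/k = 0.2857
(P2/P1)^exp = 1.5940
T2 = 329.8570 * 1.5940 = 525.7804 K

525.7804 K


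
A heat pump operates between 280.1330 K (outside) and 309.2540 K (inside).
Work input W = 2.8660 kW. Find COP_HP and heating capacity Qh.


COP = 309.2540 / 29.1210 = 10.6196
Qh = 10.6196 * 2.8660 = 30.4358 kW

COP = 10.6196, Qh = 30.4358 kW


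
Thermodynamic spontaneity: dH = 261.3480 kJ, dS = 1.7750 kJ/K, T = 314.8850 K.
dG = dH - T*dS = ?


T*dS = 314.8850 * 1.7750 = 558.9209 kJ
dG = 261.3480 - 558.9209 = -297.5729 kJ (spontaneous)

dG = -297.5729 kJ, spontaneous


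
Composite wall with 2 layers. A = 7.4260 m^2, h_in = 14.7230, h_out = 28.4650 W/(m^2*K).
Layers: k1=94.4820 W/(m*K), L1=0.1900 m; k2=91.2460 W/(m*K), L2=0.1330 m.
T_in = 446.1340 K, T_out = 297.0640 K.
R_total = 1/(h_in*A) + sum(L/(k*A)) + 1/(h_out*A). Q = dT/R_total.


R_conv_in = 1/(14.7230*7.4260) = 0.0091
R_1 = 0.1900/(94.4820*7.4260) = 0.0003
R_2 = 0.1330/(91.2460*7.4260) = 0.0002
R_conv_out = 1/(28.4650*7.4260) = 0.0047
R_total = 0.0143 K/W
Q = 149.0700 / 0.0143 = 10392.3209 W

R_total = 0.0143 K/W, Q = 10392.3209 W


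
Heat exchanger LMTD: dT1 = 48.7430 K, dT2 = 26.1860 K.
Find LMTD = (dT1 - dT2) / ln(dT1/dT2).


dT1/dT2 = 1.8614
ln(dT1/dT2) = 0.6213
LMTD = 22.5570 / 0.6213 = 36.3040 K

36.3040 K


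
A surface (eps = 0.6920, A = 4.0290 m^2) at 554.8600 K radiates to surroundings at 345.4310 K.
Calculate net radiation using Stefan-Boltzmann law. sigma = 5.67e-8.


T^4 = 9.4784e+10
Tsurr^4 = 1.4238e+10
Q = 0.6920 * 5.67e-8 * 4.0290 * 8.0546e+10 = 12732.9624 W

12732.9624 W


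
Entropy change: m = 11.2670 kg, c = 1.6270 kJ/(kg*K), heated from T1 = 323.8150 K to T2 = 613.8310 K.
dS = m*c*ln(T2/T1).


T2/T1 = 1.8956
ln(T2/T1) = 0.6395
dS = 11.2670 * 1.6270 * 0.6395 = 11.7238 kJ/K

11.7238 kJ/K


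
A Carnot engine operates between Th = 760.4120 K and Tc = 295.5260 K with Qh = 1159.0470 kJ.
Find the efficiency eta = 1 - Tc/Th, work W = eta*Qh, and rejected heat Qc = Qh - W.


eta = 1 - 295.5260/760.4120 = 0.6114
W = 0.6114 * 1159.0470 = 708.5958 kJ
Qc = 1159.0470 - 708.5958 = 450.4512 kJ

eta = 61.1361%, W = 708.5958 kJ, Qc = 450.4512 kJ


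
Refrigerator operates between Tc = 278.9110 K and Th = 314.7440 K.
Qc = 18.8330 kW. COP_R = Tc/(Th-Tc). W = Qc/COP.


COP = 278.9110 / 35.8330 = 7.7836
W = 18.8330 / 7.7836 = 2.4196 kW

COP = 7.7836, W = 2.4196 kW


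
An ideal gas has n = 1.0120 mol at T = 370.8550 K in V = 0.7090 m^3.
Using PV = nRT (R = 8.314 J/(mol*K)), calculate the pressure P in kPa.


P = nRT/V = 1.0120 * 8.314 * 370.8550 / 0.7090
= 3120.2879 / 0.7090 = 4400.9703 Pa = 4.4010 kPa

4.4010 kPa


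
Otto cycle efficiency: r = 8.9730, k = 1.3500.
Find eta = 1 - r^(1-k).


r^(k-1) = 2.1554
eta = 1 - 1/2.1554 = 0.5360 = 53.6049%

53.6049%


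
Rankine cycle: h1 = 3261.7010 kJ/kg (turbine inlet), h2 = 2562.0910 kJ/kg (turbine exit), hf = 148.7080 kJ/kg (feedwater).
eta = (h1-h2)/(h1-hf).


W = 699.6100 kJ/kg
Q_in = 3112.9930 kJ/kg
eta = 0.2247 = 22.4739%

eta = 22.4739%


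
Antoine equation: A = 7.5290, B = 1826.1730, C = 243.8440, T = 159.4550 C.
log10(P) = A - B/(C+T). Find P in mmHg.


C+T = 403.2990
B/(C+T) = 4.5281
log10(P) = 7.5290 - 4.5281 = 3.0009
P = 10^3.0009 = 1002.1042 mmHg

1002.1042 mmHg


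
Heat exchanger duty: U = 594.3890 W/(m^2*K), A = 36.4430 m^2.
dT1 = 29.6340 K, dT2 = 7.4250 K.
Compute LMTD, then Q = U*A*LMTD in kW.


LMTD = 16.0462 K
Q = 594.3890 * 36.4430 * 16.0462 = 347580.9278 W = 347.5809 kW

347.5809 kW


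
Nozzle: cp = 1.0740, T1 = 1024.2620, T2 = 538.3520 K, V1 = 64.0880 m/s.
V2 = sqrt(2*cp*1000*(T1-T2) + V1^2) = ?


dT = 485.9100 K
2*cp*1000*dT = 1043734.6800
V1^2 = 4107.2717
V2 = sqrt(1047841.9517) = 1023.6415 m/s

1023.6415 m/s


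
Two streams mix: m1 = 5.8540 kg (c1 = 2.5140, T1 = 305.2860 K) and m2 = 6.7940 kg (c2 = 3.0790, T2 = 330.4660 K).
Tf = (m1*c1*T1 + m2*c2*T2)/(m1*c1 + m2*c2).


num = 11405.8083
den = 35.6357
Tf = 320.0671 K

320.0671 K


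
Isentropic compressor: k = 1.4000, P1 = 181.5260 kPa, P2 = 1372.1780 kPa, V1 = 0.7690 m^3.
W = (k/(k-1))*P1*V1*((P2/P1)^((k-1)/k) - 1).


(k-1)/k = 0.2857
(P2/P1)^exp = 1.7823
W = 3.5000 * 181.5260 * 0.7690 * (1.7823 - 1) = 382.2362 kJ

382.2362 kJ


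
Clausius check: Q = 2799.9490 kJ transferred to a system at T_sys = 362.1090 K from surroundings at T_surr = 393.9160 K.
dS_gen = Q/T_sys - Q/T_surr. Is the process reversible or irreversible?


dS_sys = 2799.9490/362.1090 = 7.7323 kJ/K
dS_surr = -2799.9490/393.9160 = -7.1080 kJ/K
dS_gen = 7.7323 - 7.1080 = 0.6244 kJ/K (irreversible)

dS_gen = 0.6244 kJ/K, irreversible


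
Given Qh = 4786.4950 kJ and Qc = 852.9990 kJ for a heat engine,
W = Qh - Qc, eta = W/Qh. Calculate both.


W = 4786.4950 - 852.9990 = 3933.4960 kJ
eta = 3933.4960 / 4786.4950 = 0.8218 = 82.1790%

W = 3933.4960 kJ, eta = 82.1790%


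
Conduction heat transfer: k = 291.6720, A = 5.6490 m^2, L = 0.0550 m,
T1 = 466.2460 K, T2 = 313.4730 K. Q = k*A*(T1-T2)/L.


dT = 152.7730 K
Q = 291.6720 * 5.6490 * 152.7730 / 0.0550 = 4576676.6704 W

4576676.6704 W


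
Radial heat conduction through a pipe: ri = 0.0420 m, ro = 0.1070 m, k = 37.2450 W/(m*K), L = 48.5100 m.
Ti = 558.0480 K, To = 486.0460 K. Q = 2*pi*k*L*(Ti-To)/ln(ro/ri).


dT = 72.0020 K
ln(ro/ri) = 0.9352
Q = 2*pi*37.2450*48.5100*72.0020 / 0.9352 = 874053.7156 W

874053.7156 W


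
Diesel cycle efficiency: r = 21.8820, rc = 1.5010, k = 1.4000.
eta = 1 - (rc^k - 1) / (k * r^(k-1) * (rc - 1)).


r^(k-1) = 3.4359
rc^k = 1.7658
eta = 0.6822 = 68.2243%

68.2243%


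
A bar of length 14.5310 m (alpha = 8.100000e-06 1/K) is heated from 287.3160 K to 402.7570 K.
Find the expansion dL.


dT = 115.4410 K
dL = 8.100000e-06 * 14.5310 * 115.4410 = 0.013588 m
L_final = 14.544588 m

dL = 0.013588 m


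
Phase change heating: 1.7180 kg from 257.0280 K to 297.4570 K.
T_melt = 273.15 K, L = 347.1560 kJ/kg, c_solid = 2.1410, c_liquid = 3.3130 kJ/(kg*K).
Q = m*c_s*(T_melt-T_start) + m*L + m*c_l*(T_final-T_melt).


Q1 (sensible, solid) = 1.7180 * 2.1410 * 16.1220 = 59.3006 kJ
Q2 (latent) = 1.7180 * 347.1560 = 596.4140 kJ
Q3 (sensible, liquid) = 1.7180 * 3.3130 * 24.3070 = 138.3490 kJ
Q_total = 794.0635 kJ

794.0635 kJ


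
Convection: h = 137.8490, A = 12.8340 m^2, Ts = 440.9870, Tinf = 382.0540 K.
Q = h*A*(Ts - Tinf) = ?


dT = 58.9330 K
Q = 137.8490 * 12.8340 * 58.9330 = 104261.5566 W

104261.5566 W


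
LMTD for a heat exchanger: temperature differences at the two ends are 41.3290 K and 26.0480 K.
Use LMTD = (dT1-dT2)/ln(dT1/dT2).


dT1/dT2 = 1.5866
ln(dT1/dT2) = 0.4616
LMTD = 15.2810 / 0.4616 = 33.1027 K

33.1027 K


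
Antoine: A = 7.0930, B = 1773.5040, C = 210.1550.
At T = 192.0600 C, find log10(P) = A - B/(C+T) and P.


C+T = 402.2150
B/(C+T) = 4.4093
log10(P) = 7.0930 - 4.4093 = 2.6837
P = 10^2.6837 = 482.6771 mmHg

482.6771 mmHg


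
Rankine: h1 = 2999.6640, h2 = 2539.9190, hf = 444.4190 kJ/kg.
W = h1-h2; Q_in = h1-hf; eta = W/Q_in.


W = 459.7450 kJ/kg
Q_in = 2555.2450 kJ/kg
eta = 0.1799 = 17.9922%

eta = 17.9922%


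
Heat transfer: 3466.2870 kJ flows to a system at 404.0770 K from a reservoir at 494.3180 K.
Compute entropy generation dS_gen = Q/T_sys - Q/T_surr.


dS_sys = 3466.2870/404.0770 = 8.5783 kJ/K
dS_surr = -3466.2870/494.3180 = -7.0123 kJ/K
dS_gen = 8.5783 - 7.0123 = 1.5660 kJ/K (irreversible)

dS_gen = 1.5660 kJ/K, irreversible


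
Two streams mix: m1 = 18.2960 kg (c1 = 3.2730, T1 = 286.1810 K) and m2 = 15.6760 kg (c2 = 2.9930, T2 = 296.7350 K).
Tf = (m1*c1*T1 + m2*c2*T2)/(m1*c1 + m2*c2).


num = 31059.6141
den = 106.8011
Tf = 290.8174 K

290.8174 K


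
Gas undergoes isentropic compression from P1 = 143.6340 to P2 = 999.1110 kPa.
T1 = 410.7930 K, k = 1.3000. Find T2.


(k-1)/k = 0.2308
(P2/P1)^exp = 1.5646
T2 = 410.7930 * 1.5646 = 642.7069 K

642.7069 K


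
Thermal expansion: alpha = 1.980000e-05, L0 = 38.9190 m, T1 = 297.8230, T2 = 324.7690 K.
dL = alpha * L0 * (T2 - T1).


dT = 26.9460 K
dL = 1.980000e-05 * 38.9190 * 26.9460 = 0.020764 m
L_final = 38.939764 m

dL = 0.020764 m


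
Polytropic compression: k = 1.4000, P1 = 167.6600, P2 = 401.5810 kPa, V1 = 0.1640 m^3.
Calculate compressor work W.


(k-1)/k = 0.2857
(P2/P1)^exp = 1.2835
W = 3.5000 * 167.6600 * 0.1640 * (1.2835 - 1) = 27.2797 kJ

27.2797 kJ


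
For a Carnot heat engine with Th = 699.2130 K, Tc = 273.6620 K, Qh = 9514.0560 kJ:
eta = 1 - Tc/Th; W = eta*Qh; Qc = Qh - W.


eta = 1 - 273.6620/699.2130 = 0.6086
W = 0.6086 * 9514.0560 = 5790.3901 kJ
Qc = 9514.0560 - 5790.3901 = 3723.6659 kJ

eta = 60.8614%, W = 5790.3901 kJ, Qc = 3723.6659 kJ


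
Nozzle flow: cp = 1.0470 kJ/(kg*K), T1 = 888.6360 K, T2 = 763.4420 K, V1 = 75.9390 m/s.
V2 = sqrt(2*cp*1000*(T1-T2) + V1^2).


dT = 125.1940 K
2*cp*1000*dT = 262156.2360
V1^2 = 5766.7317
V2 = sqrt(267922.9677) = 517.6128 m/s

517.6128 m/s


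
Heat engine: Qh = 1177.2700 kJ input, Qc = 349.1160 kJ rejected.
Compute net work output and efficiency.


W = 1177.2700 - 349.1160 = 828.1540 kJ
eta = 828.1540 / 1177.2700 = 0.7035 = 70.3453%

W = 828.1540 kJ, eta = 70.3453%


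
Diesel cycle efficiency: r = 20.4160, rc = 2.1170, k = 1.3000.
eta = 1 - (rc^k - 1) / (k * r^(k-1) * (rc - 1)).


r^(k-1) = 2.4717
rc^k = 2.6512
eta = 0.5400 = 53.9952%

53.9952%


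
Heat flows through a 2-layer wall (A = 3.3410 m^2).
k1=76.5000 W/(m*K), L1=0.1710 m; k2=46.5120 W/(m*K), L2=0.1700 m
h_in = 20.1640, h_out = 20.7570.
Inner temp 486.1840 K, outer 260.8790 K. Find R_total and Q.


R_conv_in = 1/(20.1640*3.3410) = 0.0148
R_1 = 0.1710/(76.5000*3.3410) = 0.0007
R_2 = 0.1700/(46.5120*3.3410) = 0.0011
R_conv_out = 1/(20.7570*3.3410) = 0.0144
R_total = 0.0310 K/W
Q = 225.3050 / 0.0310 = 7261.6549 W

R_total = 0.0310 K/W, Q = 7261.6549 W


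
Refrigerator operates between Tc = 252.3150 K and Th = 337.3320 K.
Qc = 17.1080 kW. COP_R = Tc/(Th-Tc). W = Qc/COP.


COP = 252.3150 / 85.0170 = 2.9678
W = 17.1080 / 2.9678 = 5.7645 kW

COP = 2.9678, W = 5.7645 kW


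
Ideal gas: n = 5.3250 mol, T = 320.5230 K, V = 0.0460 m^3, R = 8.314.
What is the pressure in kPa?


P = nRT/V = 5.3250 * 8.314 * 320.5230 / 0.0460
= 14190.2103 / 0.0460 = 308482.8322 Pa = 308.4828 kPa

308.4828 kPa


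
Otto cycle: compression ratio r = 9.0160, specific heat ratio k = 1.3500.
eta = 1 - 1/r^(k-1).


r^(k-1) = 2.1590
eta = 1 - 1/2.1590 = 0.5368 = 53.6825%

53.6825%


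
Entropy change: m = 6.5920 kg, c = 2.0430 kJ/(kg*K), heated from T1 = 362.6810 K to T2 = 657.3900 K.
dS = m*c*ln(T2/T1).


T2/T1 = 1.8126
ln(T2/T1) = 0.5948
dS = 6.5920 * 2.0430 * 0.5948 = 8.0098 kJ/K

8.0098 kJ/K


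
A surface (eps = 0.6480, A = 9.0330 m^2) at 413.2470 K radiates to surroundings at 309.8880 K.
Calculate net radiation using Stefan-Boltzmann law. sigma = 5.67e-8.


T^4 = 2.9163e+10
Tsurr^4 = 9.2219e+09
Q = 0.6480 * 5.67e-8 * 9.0330 * 1.9942e+10 = 6618.3470 W

6618.3470 W


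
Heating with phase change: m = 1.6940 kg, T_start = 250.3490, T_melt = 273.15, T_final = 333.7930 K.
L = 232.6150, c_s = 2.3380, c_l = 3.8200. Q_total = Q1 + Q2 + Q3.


Q1 (sensible, solid) = 1.6940 * 2.3380 * 22.8010 = 90.3050 kJ
Q2 (latent) = 1.6940 * 232.6150 = 394.0498 kJ
Q3 (sensible, liquid) = 1.6940 * 3.8200 * 60.6430 = 392.4257 kJ
Q_total = 876.7805 kJ

876.7805 kJ


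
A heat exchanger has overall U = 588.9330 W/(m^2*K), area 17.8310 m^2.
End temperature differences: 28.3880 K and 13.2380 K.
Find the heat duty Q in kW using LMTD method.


LMTD = 19.8591 K
Q = 588.9330 * 17.8310 * 19.8591 = 208545.4975 W = 208.5455 kW

208.5455 kW


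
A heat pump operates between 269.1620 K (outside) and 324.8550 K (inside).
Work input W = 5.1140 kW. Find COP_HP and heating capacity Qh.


COP = 324.8550 / 55.6930 = 5.8330
Qh = 5.8330 * 5.1140 = 29.8298 kW

COP = 5.8330, Qh = 29.8298 kW


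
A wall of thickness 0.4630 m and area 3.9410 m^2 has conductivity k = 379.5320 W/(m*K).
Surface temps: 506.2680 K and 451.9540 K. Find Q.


dT = 54.3140 K
Q = 379.5320 * 3.9410 * 54.3140 / 0.4630 = 175463.0325 W

175463.0325 W


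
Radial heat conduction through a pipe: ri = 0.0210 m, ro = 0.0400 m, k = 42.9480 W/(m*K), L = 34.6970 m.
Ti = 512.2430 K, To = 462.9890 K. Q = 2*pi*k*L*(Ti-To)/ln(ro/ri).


dT = 49.2540 K
ln(ro/ri) = 0.6444
Q = 2*pi*42.9480*34.6970*49.2540 / 0.6444 = 715697.8013 W

715697.8013 W


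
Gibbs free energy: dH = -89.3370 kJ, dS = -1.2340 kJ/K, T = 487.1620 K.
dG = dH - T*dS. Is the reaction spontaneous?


T*dS = 487.1620 * -1.2340 = -601.1579 kJ
dG = -89.3370 + 601.1579 = 511.8209 kJ (non-spontaneous)

dG = 511.8209 kJ, non-spontaneous


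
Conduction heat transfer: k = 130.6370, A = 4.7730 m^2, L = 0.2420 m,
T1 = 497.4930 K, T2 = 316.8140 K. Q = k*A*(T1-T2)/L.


dT = 180.6790 K
Q = 130.6370 * 4.7730 * 180.6790 / 0.2420 = 465532.4352 W

465532.4352 W


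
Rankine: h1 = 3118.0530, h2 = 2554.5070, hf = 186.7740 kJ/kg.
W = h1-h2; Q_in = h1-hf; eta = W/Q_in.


W = 563.5460 kJ/kg
Q_in = 2931.2790 kJ/kg
eta = 0.1923 = 19.2253%

eta = 19.2253%


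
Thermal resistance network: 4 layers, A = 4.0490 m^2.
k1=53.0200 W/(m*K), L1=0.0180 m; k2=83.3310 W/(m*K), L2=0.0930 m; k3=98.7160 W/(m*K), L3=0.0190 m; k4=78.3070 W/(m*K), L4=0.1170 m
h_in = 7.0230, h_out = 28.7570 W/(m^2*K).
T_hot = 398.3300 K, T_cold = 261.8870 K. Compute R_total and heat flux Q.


R_conv_in = 1/(7.0230*4.0490) = 0.0352
R_1 = 0.0180/(53.0200*4.0490) = 8.3847e-05
R_2 = 0.0930/(83.3310*4.0490) = 0.0003
R_3 = 0.0190/(98.7160*4.0490) = 4.7536e-05
R_4 = 0.1170/(78.3070*4.0490) = 0.0004
R_conv_out = 1/(28.7570*4.0490) = 0.0086
R_total = 0.0445 K/W
Q = 136.4430 / 0.0445 = 3064.0083 W

R_total = 0.0445 K/W, Q = 3064.0083 W


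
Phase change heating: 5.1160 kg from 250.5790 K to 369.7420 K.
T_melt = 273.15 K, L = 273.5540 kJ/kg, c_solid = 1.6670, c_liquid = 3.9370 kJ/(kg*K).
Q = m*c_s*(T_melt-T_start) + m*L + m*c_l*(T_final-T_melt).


Q1 (sensible, solid) = 5.1160 * 1.6670 * 22.5710 = 192.4939 kJ
Q2 (latent) = 5.1160 * 273.5540 = 1399.5023 kJ
Q3 (sensible, liquid) = 5.1160 * 3.9370 * 96.5920 = 1945.5263 kJ
Q_total = 3537.5225 kJ

3537.5225 kJ


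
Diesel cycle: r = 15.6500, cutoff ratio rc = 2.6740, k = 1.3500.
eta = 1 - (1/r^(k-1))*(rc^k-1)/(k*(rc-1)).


r^(k-1) = 2.6187
rc^k = 3.7728
eta = 0.5315 = 53.1451%

53.1451%


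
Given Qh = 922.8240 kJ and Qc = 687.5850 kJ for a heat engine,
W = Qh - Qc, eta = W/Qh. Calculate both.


W = 922.8240 - 687.5850 = 235.2390 kJ
eta = 235.2390 / 922.8240 = 0.2549 = 25.4912%

W = 235.2390 kJ, eta = 25.4912%
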